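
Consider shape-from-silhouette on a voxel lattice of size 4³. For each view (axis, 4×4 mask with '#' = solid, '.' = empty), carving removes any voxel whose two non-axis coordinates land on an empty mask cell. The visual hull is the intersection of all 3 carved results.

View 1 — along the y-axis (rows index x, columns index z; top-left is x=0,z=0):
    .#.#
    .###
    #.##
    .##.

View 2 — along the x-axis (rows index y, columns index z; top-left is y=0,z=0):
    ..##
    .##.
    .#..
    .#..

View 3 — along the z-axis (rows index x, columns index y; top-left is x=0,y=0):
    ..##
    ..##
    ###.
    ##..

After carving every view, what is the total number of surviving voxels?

10 voxels

initial block: 4^3 = 64
step 1: project along y, AND mask (10/16) → |grid| = 40
step 2: project along x, AND mask (6/16) → |grid| = 18
step 3: project along z, AND mask (9/16) → |grid| = 10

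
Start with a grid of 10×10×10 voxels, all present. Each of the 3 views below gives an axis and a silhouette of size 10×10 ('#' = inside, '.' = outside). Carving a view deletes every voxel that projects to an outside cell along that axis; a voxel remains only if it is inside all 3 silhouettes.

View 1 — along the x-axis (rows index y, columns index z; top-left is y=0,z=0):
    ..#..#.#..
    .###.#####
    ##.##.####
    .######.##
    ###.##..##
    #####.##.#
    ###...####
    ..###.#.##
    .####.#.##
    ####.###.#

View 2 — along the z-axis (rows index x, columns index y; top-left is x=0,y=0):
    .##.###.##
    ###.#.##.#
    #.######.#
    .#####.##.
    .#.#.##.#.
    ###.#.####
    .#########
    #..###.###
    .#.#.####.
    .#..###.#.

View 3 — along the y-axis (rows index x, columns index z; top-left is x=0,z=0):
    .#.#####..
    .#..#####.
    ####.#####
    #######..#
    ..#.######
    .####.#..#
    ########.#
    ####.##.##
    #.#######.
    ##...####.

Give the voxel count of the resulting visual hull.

remaining voxels: 365

initial block: 10^3 = 1000
carve view 1 (along x, YZ-mask fill 70/100): 700 voxels remain
carve view 2 (along z, XY-mask fill 69/100): 494 voxels remain
carve view 3 (along y, XZ-mask fill 73/100): 365 voxels remain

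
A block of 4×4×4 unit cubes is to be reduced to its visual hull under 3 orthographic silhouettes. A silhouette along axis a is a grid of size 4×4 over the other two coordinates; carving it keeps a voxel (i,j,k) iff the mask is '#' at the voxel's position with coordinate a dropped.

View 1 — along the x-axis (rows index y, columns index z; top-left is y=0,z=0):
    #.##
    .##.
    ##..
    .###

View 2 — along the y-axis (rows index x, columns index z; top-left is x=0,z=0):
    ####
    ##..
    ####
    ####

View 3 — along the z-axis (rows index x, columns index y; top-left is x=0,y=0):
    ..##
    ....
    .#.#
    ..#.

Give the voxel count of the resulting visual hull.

start: 4×4×4 = 64 voxels
step 1: project along x, AND mask (10/16) → |grid| = 40
step 2: project along y, AND mask (14/16) → |grid| = 35
step 3: project along z, AND mask (5/16) → |grid| = 12

12 voxels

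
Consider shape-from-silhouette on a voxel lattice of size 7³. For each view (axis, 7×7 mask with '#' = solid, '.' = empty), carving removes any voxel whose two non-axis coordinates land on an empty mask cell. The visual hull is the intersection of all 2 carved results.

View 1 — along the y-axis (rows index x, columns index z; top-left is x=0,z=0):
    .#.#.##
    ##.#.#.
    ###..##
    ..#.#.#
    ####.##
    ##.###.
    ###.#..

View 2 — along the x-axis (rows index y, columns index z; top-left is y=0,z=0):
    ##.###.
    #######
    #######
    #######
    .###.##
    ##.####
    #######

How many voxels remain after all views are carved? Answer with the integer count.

before carving: 343 voxels (7×7×7)
[1] y-view keeps 31 columns → grid now 217
[2] x-view keeps 44 columns → grid now 197

voxel count = 197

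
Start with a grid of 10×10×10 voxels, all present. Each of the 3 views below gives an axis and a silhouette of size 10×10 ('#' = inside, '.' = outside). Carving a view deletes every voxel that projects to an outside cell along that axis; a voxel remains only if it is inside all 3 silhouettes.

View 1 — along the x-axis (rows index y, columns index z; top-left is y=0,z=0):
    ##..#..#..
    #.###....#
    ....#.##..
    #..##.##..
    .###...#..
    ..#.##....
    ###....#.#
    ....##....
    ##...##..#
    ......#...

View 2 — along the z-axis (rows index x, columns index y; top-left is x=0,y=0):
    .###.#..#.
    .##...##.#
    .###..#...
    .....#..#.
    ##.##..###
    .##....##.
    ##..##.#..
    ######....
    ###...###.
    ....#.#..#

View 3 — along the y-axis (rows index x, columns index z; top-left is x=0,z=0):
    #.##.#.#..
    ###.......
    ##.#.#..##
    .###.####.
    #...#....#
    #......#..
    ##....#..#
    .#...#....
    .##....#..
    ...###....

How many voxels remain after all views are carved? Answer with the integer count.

before carving: 1000 voxels (10×10×10)
carve view 1 (along x, YZ-mask fill 37/100): 370 voxels remain
carve view 2 (along z, XY-mask fill 47/100): 180 voxels remain
carve view 3 (along y, XZ-mask fill 38/100): 59 voxels remain

|visual hull| = 59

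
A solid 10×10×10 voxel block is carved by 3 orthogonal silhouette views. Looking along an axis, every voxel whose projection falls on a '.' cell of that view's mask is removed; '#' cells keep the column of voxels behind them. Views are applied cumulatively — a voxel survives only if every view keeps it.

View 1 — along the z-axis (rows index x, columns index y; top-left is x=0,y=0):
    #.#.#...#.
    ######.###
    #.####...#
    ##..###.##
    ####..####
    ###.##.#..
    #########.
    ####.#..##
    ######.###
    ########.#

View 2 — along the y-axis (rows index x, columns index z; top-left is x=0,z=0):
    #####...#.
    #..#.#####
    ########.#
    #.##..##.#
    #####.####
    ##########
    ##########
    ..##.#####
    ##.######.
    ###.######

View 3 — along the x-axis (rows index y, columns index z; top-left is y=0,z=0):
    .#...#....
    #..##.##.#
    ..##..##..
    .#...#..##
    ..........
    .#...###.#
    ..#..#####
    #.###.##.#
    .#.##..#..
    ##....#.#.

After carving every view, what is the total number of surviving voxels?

voxel count = 246

full grid |V| = 1000
V1 z: intersect with XY mask (74 set) -- 740 left
V2 y: intersect with XZ mask (81 set) -- 607 left
V3 x: intersect with YZ mask (42 set) -- 246 left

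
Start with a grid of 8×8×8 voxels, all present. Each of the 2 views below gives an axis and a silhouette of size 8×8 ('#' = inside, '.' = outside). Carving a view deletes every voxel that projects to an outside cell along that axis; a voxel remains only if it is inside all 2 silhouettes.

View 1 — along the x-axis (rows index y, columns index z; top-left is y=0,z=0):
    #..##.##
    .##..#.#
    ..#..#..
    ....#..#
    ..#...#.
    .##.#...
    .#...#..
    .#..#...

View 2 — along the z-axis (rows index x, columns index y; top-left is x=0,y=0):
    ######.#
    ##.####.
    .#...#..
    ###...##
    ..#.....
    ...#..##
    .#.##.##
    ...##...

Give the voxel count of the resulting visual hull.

before carving: 512 voxels (8×8×8)
  1. axis=0 (YZ plane), |mask|=22  ⇒  voxels=176
  2. axis=2 (XY plane), |mask|=31  ⇒  voxels=84

|visual hull| = 84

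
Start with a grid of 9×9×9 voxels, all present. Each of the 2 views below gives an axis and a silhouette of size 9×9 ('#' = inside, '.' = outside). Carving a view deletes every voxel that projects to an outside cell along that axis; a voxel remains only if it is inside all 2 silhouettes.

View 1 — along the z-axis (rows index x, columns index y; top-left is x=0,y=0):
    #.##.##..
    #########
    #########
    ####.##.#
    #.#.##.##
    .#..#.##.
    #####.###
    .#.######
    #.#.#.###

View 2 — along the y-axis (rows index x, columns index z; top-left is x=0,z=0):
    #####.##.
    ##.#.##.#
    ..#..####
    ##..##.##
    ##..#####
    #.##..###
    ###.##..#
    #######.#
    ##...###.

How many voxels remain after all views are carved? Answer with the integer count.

376 voxels

initial block: 9^3 = 729
[1] z-view keeps 61 columns → grid now 549
[2] y-view keeps 56 columns → grid now 376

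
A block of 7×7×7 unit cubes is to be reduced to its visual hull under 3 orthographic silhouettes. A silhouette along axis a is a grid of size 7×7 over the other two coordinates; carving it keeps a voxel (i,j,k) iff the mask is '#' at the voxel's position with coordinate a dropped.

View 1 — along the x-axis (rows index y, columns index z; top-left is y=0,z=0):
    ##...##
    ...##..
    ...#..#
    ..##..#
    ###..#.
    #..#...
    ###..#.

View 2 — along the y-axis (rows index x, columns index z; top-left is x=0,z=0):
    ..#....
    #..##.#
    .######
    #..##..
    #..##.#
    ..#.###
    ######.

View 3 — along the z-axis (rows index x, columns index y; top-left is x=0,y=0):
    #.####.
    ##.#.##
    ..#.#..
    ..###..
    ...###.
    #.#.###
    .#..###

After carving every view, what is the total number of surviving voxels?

voxel count = 43

initial block: 7^3 = 343
V1 x: intersect with YZ mask (21 set) -- 147 left
V2 y: intersect with XZ mask (28 set) -- 81 left
V3 z: intersect with XY mask (27 set) -- 43 left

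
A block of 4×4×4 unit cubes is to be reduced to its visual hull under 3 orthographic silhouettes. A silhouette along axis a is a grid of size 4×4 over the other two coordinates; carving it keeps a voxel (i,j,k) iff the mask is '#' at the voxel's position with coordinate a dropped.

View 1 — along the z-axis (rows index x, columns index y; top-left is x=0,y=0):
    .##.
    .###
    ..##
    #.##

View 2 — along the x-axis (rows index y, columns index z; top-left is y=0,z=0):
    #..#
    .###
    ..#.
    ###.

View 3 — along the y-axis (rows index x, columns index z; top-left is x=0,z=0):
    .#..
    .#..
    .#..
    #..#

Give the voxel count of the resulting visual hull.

remaining voxels: 7

initial block: 4^3 = 64
step 1: project along z, AND mask (10/16) → |grid| = 40
step 2: project along x, AND mask (9/16) → |grid| = 21
step 3: project along y, AND mask (5/16) → |grid| = 7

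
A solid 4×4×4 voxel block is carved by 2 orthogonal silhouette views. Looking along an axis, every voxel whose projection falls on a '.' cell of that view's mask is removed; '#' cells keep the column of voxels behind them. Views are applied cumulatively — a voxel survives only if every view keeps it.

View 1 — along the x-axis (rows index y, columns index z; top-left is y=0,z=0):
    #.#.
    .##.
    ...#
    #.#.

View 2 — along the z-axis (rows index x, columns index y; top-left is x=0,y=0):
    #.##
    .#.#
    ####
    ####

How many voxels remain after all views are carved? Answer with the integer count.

before carving: 64 voxels (4×4×4)
after view 1 [x-axis, 7 of 16 cells solid] → remaining = 28
after view 2 [z-axis, 13 of 16 cells solid] → remaining = 23

voxel count = 23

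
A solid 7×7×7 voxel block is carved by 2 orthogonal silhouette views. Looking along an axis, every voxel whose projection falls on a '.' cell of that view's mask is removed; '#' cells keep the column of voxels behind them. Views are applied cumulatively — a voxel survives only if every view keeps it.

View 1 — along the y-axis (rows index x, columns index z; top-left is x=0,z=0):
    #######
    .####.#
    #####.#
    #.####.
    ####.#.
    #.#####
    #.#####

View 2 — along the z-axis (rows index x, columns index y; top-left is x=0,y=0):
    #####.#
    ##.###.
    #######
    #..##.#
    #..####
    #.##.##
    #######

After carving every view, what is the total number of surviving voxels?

|visual hull| = 226

start: 7×7×7 = 343 voxels
[1] y-view keeps 40 columns → grid now 280
[2] z-view keeps 39 columns → grid now 226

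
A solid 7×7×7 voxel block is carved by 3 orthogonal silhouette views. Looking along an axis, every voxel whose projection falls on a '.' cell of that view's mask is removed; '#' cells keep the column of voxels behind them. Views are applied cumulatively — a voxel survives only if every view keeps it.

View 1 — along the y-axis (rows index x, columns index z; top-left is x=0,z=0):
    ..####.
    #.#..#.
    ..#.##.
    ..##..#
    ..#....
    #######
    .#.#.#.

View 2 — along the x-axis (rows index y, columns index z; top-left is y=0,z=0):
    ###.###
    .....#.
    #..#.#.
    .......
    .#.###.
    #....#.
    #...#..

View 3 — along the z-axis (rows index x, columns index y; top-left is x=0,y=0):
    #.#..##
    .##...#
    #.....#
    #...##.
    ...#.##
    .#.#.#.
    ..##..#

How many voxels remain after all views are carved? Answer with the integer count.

full grid |V| = 343
after view 1 [y-axis, 24 of 49 cells solid] → remaining = 168
after view 2 [x-axis, 18 of 49 cells solid] → remaining = 62
after view 3 [z-axis, 21 of 49 cells solid] → remaining = 23

remaining voxels: 23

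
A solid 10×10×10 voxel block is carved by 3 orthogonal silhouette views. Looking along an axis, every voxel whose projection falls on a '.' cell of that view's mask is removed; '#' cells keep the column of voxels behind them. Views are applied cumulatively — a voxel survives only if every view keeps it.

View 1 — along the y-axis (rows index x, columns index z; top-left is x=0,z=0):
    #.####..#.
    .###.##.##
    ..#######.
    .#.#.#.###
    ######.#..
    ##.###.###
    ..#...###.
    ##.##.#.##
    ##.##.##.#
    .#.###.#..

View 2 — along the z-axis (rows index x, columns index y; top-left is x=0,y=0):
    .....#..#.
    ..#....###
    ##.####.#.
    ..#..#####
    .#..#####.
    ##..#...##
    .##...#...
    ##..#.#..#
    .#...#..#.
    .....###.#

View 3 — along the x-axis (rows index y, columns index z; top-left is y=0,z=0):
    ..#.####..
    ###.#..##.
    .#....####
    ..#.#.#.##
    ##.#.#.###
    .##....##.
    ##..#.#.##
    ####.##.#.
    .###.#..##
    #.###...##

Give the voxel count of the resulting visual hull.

173 voxels

before carving: 1000 voxels (10×10×10)
carve view 1 (along y, XZ-mask fill 64/100): 640 voxels remain
carve view 2 (along z, XY-mask fill 45/100): 295 voxels remain
carve view 3 (along x, YZ-mask fill 57/100): 173 voxels remain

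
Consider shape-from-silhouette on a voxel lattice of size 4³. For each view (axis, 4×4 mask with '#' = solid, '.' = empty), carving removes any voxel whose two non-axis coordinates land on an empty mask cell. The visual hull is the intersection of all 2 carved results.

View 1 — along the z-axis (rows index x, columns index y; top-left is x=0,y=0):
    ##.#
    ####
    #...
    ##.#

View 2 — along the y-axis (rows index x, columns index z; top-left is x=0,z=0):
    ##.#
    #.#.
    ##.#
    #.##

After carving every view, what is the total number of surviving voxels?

|visual hull| = 29

full grid |V| = 64
  1. axis=2 (XY plane), |mask|=11  ⇒  voxels=44
  2. axis=1 (XZ plane), |mask|=11  ⇒  voxels=29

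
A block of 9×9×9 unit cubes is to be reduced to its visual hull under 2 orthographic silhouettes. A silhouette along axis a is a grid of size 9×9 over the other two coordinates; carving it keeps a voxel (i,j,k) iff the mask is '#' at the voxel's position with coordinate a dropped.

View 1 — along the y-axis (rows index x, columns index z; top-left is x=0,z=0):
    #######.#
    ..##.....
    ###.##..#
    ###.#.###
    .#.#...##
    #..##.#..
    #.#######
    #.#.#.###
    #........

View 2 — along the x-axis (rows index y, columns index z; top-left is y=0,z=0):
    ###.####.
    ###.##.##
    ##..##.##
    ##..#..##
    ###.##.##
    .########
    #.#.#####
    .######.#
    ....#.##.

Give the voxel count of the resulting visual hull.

remaining voxels: 290

start: 9×9×9 = 729 voxels
step 1: project along y, AND mask (46/81) → |grid| = 414
step 2: project along x, AND mask (57/81) → |grid| = 290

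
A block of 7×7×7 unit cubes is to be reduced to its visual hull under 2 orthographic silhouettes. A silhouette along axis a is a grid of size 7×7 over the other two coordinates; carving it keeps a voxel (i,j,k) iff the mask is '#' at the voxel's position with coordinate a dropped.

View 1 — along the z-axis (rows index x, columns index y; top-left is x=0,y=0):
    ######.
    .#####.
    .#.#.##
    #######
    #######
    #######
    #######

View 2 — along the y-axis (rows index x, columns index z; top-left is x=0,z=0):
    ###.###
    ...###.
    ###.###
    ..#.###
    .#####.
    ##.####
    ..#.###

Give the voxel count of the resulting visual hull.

208 voxels

before carving: 343 voxels (7×7×7)
  1. axis=2 (XY plane), |mask|=43  ⇒  voxels=301
  2. axis=1 (XZ plane), |mask|=34  ⇒  voxels=208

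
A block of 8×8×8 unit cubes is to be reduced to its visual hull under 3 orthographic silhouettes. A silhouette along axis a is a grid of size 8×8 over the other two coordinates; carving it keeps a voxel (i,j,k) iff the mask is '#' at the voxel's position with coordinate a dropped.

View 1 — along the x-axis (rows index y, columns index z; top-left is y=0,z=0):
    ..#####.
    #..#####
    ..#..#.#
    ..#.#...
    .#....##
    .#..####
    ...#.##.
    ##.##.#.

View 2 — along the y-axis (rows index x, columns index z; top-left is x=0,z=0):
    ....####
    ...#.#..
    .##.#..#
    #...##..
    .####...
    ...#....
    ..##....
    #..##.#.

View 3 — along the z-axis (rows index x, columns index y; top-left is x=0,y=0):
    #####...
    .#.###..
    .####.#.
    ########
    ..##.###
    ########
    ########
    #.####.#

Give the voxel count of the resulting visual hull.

voxel count = 66

full grid |V| = 512
after view 1 [x-axis, 32 of 64 cells solid] → remaining = 256
after view 2 [y-axis, 24 of 64 cells solid] → remaining = 99
after view 3 [z-axis, 49 of 64 cells solid] → remaining = 66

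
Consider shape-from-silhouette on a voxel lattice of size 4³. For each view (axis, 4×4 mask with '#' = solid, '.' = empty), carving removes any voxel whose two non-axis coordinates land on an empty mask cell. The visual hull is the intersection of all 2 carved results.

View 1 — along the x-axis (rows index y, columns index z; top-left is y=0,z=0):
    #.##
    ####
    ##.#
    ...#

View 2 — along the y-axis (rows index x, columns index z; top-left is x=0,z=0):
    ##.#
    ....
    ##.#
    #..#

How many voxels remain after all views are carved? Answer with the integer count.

before carving: 64 voxels (4×4×4)
  1. axis=0 (YZ plane), |mask|=11  ⇒  voxels=44
  2. axis=1 (XZ plane), |mask|=8  ⇒  voxels=25

|visual hull| = 25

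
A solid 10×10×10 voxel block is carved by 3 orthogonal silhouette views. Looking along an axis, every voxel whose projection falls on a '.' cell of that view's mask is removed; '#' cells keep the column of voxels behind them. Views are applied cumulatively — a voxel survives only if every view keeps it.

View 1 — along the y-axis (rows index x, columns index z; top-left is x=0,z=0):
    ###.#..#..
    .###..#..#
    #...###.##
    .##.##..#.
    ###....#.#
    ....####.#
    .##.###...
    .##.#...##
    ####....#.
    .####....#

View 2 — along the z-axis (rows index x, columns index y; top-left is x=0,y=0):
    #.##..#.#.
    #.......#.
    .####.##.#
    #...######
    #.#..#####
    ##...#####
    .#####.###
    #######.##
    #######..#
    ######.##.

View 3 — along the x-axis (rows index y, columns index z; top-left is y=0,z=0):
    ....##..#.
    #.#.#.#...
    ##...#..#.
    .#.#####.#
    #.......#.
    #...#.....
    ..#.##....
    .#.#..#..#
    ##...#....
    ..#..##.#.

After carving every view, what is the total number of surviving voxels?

before carving: 1000 voxels (10×10×10)
V1 y: intersect with XZ mask (51 set) -- 510 left
V2 z: intersect with XY mask (68 set) -- 347 left
V3 x: intersect with YZ mask (36 set) -- 125 left

voxel count = 125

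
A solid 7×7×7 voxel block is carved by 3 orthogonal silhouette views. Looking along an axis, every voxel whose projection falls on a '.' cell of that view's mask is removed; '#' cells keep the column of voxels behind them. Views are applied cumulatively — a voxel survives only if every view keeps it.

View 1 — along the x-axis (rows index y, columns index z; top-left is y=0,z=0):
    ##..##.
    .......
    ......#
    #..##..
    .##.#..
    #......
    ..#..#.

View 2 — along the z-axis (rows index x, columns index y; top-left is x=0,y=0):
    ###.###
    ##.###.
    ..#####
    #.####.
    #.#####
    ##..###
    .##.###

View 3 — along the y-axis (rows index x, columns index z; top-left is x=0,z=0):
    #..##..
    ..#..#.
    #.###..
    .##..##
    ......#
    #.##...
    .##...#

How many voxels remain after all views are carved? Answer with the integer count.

start: 7×7×7 = 343 voxels
step 1: project along x, AND mask (14/49) → |grid| = 98
step 2: project along z, AND mask (37/49) → |grid| = 75
step 3: project along y, AND mask (20/49) → |grid| = 27

|visual hull| = 27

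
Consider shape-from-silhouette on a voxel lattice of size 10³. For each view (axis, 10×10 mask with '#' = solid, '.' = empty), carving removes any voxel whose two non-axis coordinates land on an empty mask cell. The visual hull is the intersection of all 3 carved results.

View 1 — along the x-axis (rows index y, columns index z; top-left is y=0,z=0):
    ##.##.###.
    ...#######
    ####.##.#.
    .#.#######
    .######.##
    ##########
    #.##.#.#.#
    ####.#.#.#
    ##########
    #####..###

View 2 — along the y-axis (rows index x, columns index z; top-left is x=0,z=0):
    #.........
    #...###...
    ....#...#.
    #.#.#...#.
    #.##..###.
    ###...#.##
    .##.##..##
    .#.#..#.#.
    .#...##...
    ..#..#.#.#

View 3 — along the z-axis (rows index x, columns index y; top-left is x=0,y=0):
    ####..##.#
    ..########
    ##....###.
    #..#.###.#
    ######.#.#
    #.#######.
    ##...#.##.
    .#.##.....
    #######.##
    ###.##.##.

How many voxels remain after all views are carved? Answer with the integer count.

before carving: 1000 voxels (10×10×10)
[1] x-view keeps 78 columns → grid now 780
[2] y-view keeps 40 columns → grid now 305
[3] z-view keeps 66 columns → grid now 201

remaining voxels: 201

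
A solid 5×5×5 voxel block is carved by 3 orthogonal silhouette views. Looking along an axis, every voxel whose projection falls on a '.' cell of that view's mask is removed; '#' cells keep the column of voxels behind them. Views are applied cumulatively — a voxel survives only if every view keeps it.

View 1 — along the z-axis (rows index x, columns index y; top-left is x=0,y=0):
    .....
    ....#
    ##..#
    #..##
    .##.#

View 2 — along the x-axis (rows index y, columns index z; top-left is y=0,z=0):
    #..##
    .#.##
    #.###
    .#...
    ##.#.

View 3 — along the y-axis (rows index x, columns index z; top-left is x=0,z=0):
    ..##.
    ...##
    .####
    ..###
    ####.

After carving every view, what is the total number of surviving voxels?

full grid |V| = 125
  1. axis=2 (XY plane), |mask|=10  ⇒  voxels=50
  2. axis=0 (YZ plane), |mask|=14  ⇒  voxels=29
  3. axis=1 (XZ plane), |mask|=15  ⇒  voxels=19

voxel count = 19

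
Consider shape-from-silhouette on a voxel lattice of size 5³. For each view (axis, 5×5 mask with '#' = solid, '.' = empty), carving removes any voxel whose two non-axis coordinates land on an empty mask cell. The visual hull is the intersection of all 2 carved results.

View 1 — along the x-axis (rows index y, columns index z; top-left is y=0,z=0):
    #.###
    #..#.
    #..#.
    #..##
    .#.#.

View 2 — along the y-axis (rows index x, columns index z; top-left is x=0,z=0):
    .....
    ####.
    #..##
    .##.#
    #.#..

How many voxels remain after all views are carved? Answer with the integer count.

initial block: 5^3 = 125
after view 1 [x-axis, 13 of 25 cells solid] → remaining = 65
after view 2 [y-axis, 12 of 25 cells solid] → remaining = 31

|visual hull| = 31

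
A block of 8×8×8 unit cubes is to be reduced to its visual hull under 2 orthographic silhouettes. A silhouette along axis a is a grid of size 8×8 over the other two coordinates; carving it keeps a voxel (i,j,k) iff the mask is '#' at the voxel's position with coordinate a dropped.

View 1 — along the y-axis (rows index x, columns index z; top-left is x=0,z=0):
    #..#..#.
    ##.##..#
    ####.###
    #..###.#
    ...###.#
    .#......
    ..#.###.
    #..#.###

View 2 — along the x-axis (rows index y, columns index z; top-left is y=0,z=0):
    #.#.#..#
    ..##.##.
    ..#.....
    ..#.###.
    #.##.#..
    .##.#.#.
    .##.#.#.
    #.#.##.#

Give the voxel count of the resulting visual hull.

initial block: 8^3 = 512
[1] y-view keeps 34 columns → grid now 272
[2] x-view keeps 30 columns → grid now 115

115 voxels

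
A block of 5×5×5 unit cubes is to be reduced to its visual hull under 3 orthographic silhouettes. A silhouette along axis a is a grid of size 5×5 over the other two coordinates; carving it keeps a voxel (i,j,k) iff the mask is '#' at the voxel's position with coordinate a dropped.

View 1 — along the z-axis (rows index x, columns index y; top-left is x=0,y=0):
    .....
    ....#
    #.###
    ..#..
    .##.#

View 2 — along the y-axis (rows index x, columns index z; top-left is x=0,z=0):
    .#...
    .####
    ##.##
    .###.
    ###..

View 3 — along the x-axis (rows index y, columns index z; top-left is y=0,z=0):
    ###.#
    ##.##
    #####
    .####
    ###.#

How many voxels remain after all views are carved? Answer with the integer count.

full grid |V| = 125
carve view 1 (along z, XY-mask fill 9/25): 45 voxels remain
carve view 2 (along y, XZ-mask fill 15/25): 32 voxels remain
carve view 3 (along x, YZ-mask fill 21/25): 27 voxels remain

|visual hull| = 27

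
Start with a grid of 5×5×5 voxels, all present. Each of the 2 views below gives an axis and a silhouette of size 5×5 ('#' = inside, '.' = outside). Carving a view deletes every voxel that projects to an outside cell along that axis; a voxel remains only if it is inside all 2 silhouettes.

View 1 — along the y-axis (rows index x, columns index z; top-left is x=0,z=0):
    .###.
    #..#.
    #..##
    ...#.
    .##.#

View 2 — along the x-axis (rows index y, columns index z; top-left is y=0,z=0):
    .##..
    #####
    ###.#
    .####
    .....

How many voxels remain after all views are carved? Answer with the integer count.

|visual hull| = 34

full grid |V| = 125
step 1: project along y, AND mask (12/25) → |grid| = 60
step 2: project along x, AND mask (15/25) → |grid| = 34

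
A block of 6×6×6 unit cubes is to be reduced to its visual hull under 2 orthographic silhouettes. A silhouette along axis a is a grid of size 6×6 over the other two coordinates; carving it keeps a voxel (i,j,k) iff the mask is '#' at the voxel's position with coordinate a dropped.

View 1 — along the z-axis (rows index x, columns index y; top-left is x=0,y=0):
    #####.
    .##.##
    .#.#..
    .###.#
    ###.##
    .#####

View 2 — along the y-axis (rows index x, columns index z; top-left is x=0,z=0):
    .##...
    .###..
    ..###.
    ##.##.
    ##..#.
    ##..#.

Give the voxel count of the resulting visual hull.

full grid |V| = 216
after view 1 [z-axis, 25 of 36 cells solid] → remaining = 150
after view 2 [y-axis, 18 of 36 cells solid] → remaining = 74

voxel count = 74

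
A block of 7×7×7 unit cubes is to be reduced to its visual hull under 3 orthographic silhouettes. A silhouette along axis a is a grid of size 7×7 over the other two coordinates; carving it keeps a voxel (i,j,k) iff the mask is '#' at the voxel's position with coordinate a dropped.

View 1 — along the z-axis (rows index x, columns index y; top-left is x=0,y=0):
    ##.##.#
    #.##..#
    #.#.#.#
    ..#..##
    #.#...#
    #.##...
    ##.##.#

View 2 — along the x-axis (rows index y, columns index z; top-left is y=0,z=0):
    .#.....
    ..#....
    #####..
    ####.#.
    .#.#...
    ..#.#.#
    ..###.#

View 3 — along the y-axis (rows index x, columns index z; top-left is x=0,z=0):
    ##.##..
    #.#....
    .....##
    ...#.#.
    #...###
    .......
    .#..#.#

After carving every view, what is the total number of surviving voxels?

25 voxels

before carving: 343 voxels (7×7×7)
carve view 1 (along z, XY-mask fill 27/49): 189 voxels remain
carve view 2 (along x, YZ-mask fill 21/49): 86 voxels remain
carve view 3 (along y, XZ-mask fill 17/49): 25 voxels remain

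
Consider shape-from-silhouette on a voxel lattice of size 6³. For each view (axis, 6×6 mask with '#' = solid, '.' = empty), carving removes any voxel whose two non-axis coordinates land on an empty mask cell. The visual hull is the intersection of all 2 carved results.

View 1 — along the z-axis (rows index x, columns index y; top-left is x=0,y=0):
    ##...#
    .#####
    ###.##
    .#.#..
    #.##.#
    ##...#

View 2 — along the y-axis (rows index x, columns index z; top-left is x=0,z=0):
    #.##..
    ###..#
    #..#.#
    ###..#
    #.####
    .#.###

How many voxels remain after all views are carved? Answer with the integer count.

initial block: 6^3 = 216
carve view 1 (along z, XY-mask fill 22/36): 132 voxels remain
carve view 2 (along y, XZ-mask fill 23/36): 84 voxels remain

voxel count = 84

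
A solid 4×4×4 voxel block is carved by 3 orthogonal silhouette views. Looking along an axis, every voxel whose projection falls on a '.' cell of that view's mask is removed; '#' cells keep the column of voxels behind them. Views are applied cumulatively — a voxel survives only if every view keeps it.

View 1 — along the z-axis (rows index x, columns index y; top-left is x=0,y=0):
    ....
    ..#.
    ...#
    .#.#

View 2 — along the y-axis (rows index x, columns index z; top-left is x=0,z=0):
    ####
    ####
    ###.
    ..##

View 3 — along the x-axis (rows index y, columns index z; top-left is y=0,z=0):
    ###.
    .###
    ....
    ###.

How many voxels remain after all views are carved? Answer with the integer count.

remaining voxels: 6

full grid |V| = 64
after view 1 [z-axis, 4 of 16 cells solid] → remaining = 16
after view 2 [y-axis, 13 of 16 cells solid] → remaining = 11
after view 3 [x-axis, 9 of 16 cells solid] → remaining = 6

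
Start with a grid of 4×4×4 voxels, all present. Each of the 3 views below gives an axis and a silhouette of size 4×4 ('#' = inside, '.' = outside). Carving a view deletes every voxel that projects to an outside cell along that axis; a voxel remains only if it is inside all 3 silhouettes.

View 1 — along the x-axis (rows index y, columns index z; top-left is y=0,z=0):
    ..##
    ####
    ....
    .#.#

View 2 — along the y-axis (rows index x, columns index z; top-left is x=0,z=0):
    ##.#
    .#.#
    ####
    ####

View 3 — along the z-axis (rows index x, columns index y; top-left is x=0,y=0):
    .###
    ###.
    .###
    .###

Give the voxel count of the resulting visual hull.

voxel count = 20

before carving: 64 voxels (4×4×4)
carve view 1 (along x, YZ-mask fill 8/16): 32 voxels remain
carve view 2 (along y, XZ-mask fill 13/16): 27 voxels remain
carve view 3 (along z, XY-mask fill 12/16): 20 voxels remain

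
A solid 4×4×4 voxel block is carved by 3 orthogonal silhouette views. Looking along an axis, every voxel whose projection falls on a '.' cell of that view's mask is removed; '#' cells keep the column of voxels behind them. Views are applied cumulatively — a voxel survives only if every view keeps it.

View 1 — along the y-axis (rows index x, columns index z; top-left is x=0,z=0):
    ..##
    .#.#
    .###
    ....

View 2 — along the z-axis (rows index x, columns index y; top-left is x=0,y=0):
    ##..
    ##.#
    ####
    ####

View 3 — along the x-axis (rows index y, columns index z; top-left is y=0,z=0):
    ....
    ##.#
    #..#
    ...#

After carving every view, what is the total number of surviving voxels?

full grid |V| = 64
V1 y: intersect with XZ mask (7 set) -- 28 left
V2 z: intersect with XY mask (13 set) -- 22 left
V3 x: intersect with YZ mask (6 set) -- 8 left

|visual hull| = 8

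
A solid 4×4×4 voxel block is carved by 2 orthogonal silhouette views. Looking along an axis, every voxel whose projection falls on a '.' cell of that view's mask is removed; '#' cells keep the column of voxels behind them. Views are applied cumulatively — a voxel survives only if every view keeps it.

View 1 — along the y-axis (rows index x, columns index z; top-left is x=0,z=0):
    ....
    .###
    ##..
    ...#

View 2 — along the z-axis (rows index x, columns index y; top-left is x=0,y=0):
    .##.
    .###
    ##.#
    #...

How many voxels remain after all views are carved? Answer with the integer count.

before carving: 64 voxels (4×4×4)
[1] y-view keeps 6 columns → grid now 24
[2] z-view keeps 9 columns → grid now 16

voxel count = 16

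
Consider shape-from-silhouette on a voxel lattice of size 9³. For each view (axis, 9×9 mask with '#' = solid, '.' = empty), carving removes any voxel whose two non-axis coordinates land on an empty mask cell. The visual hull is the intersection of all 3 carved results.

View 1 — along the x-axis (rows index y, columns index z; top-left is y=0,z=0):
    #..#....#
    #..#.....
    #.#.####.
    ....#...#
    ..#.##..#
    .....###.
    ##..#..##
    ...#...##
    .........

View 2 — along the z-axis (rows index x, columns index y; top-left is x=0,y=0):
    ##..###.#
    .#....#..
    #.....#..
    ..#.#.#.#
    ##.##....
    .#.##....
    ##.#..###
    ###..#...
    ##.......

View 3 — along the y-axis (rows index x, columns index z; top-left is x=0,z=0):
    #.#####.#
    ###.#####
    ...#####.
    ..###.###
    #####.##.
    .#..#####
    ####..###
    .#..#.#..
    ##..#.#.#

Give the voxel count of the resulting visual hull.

before carving: 729 voxels (9×9×9)
V1 x: intersect with YZ mask (28 set) -- 252 left
V2 z: intersect with XY mask (33 set) -- 100 left
V3 y: intersect with XZ mask (54 set) -- 64 left

64 voxels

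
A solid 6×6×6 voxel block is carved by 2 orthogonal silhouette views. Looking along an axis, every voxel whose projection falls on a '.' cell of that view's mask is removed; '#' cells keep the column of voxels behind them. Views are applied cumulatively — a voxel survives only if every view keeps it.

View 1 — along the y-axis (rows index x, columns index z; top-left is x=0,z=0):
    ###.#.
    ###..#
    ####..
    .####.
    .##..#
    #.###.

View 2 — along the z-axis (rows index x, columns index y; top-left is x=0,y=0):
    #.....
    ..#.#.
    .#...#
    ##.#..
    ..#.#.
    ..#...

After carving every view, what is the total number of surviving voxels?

|visual hull| = 42

initial block: 6^3 = 216
[1] y-view keeps 23 columns → grid now 138
[2] z-view keeps 11 columns → grid now 42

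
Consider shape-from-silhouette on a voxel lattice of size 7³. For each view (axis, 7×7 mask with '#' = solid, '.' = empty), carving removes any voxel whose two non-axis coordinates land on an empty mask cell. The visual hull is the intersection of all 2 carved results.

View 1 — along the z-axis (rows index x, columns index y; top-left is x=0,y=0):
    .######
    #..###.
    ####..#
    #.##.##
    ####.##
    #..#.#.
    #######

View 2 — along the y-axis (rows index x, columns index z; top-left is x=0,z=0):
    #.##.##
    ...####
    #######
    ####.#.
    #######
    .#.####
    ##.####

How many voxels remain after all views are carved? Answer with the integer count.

start: 7×7×7 = 343 voxels
step 1: project along z, AND mask (36/49) → |grid| = 252
step 2: project along y, AND mask (39/49) → |grid| = 205

205 voxels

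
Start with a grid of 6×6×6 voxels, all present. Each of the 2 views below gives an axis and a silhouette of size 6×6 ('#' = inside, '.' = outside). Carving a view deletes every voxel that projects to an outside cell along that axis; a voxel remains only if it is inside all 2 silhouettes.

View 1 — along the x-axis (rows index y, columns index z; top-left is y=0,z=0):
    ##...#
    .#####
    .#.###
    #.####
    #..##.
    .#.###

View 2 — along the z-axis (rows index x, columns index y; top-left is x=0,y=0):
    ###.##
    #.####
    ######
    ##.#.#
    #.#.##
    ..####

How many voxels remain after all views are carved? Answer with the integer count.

full grid |V| = 216
V1 x: intersect with YZ mask (24 set) -- 144 left
V2 z: intersect with XY mask (28 set) -- 109 left

109 voxels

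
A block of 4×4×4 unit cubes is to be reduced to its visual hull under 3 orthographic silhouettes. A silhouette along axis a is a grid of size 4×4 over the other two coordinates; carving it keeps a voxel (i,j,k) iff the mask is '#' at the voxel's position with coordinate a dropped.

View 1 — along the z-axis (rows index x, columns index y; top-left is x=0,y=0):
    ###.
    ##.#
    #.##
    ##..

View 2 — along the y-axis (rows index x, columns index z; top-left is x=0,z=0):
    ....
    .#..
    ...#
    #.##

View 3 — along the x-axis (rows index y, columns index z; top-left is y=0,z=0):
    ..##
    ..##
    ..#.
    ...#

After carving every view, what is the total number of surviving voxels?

initial block: 4^3 = 64
after view 1 [z-axis, 11 of 16 cells solid] → remaining = 44
after view 2 [y-axis, 5 of 16 cells solid] → remaining = 12
after view 3 [x-axis, 6 of 16 cells solid] → remaining = 6

|visual hull| = 6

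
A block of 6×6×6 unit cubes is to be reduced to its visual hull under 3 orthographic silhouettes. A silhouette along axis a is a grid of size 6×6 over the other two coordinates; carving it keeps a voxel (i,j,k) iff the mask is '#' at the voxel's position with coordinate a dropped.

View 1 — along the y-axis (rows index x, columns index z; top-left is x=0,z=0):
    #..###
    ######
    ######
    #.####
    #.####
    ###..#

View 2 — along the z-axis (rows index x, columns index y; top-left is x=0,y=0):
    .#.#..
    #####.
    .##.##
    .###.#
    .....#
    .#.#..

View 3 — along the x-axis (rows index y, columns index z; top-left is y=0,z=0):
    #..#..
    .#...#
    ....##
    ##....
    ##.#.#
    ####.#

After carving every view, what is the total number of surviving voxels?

remaining voxels: 43

initial block: 6^3 = 216
step 1: project along y, AND mask (30/36) → |grid| = 180
step 2: project along z, AND mask (18/36) → |grid| = 95
step 3: project along x, AND mask (17/36) → |grid| = 43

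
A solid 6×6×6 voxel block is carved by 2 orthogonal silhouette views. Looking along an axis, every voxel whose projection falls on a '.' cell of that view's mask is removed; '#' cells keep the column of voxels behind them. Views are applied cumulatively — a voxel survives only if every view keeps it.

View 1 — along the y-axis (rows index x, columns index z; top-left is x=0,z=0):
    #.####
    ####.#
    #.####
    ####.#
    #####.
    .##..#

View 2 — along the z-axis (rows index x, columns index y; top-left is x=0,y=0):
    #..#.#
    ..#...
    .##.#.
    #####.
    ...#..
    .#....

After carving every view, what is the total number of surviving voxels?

68 voxels

before carving: 216 voxels (6×6×6)
[1] y-view keeps 28 columns → grid now 168
[2] z-view keeps 14 columns → grid now 68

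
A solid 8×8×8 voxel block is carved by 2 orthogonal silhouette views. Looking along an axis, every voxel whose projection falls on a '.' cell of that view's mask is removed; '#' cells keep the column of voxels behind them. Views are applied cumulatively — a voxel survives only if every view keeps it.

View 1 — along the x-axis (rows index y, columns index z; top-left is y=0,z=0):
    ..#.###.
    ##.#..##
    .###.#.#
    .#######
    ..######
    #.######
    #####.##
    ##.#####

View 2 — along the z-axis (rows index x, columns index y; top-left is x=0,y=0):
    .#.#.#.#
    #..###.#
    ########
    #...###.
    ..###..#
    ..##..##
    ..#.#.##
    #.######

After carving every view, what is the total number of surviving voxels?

remaining voxels: 248

full grid |V| = 512
step 1: project along x, AND mask (48/64) → |grid| = 384
step 2: project along z, AND mask (40/64) → |grid| = 248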